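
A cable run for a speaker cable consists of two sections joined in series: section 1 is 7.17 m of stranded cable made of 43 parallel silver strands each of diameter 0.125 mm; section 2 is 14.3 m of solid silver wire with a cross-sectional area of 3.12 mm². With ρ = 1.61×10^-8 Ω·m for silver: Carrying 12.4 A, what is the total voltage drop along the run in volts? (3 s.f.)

3.63 V

Section 1: A_strand = π(6.2500e-05)² = 1.227e-08 m²; R₁ = ρL/(N·A_s) = (1.61×10^-8)(7.17)/(43×1.227e-08) = 0.2188 Ω
Section 2: A = 3.12 mm² = 3.120e-06 m²
R₂ = (1.61×10^-8)(14.3)/(3.120e-06) = 0.07379 Ω
R = R₁ + R₂ = 0.2926 Ω
V = IR = 12.4 × 0.2926 = 3.63 V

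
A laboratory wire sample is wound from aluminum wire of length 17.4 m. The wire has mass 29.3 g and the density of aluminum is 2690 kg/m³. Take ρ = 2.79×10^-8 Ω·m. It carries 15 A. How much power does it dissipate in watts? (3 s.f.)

A = m/(density·L) = 0.0293/(2690×17.4) = 6.2599e-07 m²
R = ρL/A = (2.79×10^-8)(17.4)/(6.2599e-07) = 0.7755 Ω
P = I²R = (15)² × 0.7755 = 174 W

174 W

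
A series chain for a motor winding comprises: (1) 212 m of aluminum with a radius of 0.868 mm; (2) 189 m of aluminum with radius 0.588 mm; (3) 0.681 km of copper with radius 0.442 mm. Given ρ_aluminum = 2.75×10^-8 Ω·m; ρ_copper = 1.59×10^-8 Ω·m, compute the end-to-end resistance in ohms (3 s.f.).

24.9 Ω

Seg 1: A = πr² = π(8.6800e-04 m)² = 2.367e-06 m²
R_1 = (2.75×10^-8)(212)/(2.367e-06) = 2.463 Ω
Seg 2: A = πr² = π(5.8800e-04 m)² = 1.086e-06 m²
R_2 = (2.75×10^-8)(189)/(1.086e-06) = 4.785 Ω
Seg 3: A = πr² = π(4.4200e-04 m)² = 6.138e-07 m²
R_3 = (1.59×10^-8)(681)/(6.138e-07) = 17.64 Ω
R_total = R_1 + R_2 + R_3 = 24.9 Ω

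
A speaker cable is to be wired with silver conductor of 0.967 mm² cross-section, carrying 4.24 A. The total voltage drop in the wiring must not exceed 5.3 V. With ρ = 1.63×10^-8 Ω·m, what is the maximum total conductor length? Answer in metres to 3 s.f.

A = 0.967 mm² = 9.670e-07 m²
L_max = V_max·A/(1·ρI) = (5.3)(9.670e-07)/(1.63×10^-8×4.24) = 74.2 m

74.2 m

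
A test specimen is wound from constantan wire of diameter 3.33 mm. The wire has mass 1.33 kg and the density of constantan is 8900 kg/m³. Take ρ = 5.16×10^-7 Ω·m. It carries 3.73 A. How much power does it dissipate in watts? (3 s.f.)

A = π(d/2)² = π(1.6650e-03 m)² = 8.7092e-06 m²
L = m/(density·A) = 1.33/(8900×8.7092e-06) = 17.16 m
R = ρL/A = (5.16×10^-7)(17.16)/(8.7092e-06) = 1.017 Ω
P = I²R = (3.73)² × 1.017 = 14.1 W

14.1 W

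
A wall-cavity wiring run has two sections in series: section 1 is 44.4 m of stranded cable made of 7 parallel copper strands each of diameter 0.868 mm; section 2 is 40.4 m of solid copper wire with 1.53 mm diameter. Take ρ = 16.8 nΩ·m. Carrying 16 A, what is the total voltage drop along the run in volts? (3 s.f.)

ρ = 16.8 nΩ·m = 1.68×10^-8 Ω·m
Section 1: A_strand = π(4.3400e-04)² = 5.917e-07 m²; R₁ = ρL/(N·A_s) = (1.68×10^-8)(44.4)/(7×5.917e-07) = 0.1801 Ω
Section 2: A = π(d/2)² = π(7.6500e-04 m)² = 1.839e-06 m²
R₂ = (1.68×10^-8)(40.4)/(1.839e-06) = 0.3692 Ω
R = R₁ + R₂ = 0.5492 Ω
V = IR = 16 × 0.5492 = 8.79 V

8.79 V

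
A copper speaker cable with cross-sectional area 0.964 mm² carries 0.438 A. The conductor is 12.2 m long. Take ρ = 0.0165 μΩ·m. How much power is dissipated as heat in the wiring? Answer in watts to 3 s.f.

0.0401 W

ρ = 0.0165 μΩ·m = 1.65×10^-8 Ω·m
A = 0.964 mm² = 9.640e-07 m²
R = ρL/A = (1.65×10^-8)(12.2)/(9.640e-07) = 0.2088 Ω
P = I²R = (0.438)² × 0.2088 = 0.0401 W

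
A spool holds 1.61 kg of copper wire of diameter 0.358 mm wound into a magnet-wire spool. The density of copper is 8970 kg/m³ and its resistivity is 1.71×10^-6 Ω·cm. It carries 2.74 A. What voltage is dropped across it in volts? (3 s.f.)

830 V

ρ = 1.71×10^-6 Ω·cm = 1.71×10^-8 Ω·m
A = π(d/2)² = π(1.7900e-04 m)² = 1.0066e-07 m²
L = m/(density·A) = 1.61/(8970×1.0066e-07) = 1783 m
R = ρL/A = (1.71×10^-8)(1783)/(1.0066e-07) = 302.9 Ω
V = IR = 2.74 × 302.9 = 830 V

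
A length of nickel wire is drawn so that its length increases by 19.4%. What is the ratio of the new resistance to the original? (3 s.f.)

1.43

k = 1 + 19.4/100 = 1.194; volume constant ⇒ A' = A/k, so R' = k²R.
Factor = 1.43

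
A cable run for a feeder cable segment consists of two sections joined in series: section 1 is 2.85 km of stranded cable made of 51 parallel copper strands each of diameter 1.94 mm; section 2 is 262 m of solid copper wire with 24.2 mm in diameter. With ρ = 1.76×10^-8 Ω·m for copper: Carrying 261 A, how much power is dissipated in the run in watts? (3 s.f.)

23300 W

Section 1: A_strand = π(9.7000e-04)² = 2.956e-06 m²; R₁ = ρL/(N·A_s) = (1.76×10^-8)(2850)/(51×2.956e-06) = 0.3327 Ω
Section 2: A = π(d/2)² = π(1.2100e-02 m)² = 4.600e-04 m²
R₂ = (1.76×10^-8)(262)/(4.600e-04) = 0.01003 Ω
R = R₁ + R₂ = 0.3428 Ω
P = I²R = (261)² × 0.3428 = 23300 W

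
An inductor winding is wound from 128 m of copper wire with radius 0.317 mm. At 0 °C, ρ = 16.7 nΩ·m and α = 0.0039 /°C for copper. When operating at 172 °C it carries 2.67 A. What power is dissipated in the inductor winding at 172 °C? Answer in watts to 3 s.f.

80.7 W

ρ = 16.7 nΩ·m = 1.67×10^-8 Ω·m
A = πr² = π(3.1700e-04 m)² = 3.157e-07 m²
R₍0₎ = ρL/A = (1.67×10^-8)(128)/(3.157e-07) = 6.771 Ω
R₍172₎ = R₍0₎(1 + αΔT) = 6.771 × (1 + 0.0039×172) = 11.31 Ω
P = I²R = (2.67)² × 11.31 = 80.7 W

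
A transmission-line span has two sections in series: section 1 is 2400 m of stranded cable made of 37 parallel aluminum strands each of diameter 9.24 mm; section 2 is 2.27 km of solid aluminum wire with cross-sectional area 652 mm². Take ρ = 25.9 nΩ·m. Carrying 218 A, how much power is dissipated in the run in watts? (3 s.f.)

ρ = 25.9 nΩ·m = 2.59×10^-8 Ω·m
Section 1: A_strand = π(4.6200e-03)² = 6.706e-05 m²; R₁ = ρL/(N·A_s) = (2.59×10^-8)(2400)/(37×6.706e-05) = 0.02505 Ω
Section 2: A = 652 mm² = 6.520e-04 m²
R₂ = (2.59×10^-8)(2270)/(6.520e-04) = 0.09017 Ω
R = R₁ + R₂ = 0.1152 Ω
P = I²R = (218)² × 0.1152 = 5480 W

5480 W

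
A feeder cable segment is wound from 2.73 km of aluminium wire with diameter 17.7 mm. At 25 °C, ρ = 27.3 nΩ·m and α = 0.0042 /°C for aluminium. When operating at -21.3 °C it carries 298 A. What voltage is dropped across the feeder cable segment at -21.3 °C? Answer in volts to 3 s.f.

ρ = 27.3 nΩ·m = 2.73×10^-8 Ω·m
A = π(d/2)² = π(8.8500e-03 m)² = 2.461e-04 m²
R₍25₎ = ρL/A = (2.73×10^-8)(2730)/(2.461e-04) = 0.3029 Ω
R₍-21.3₎ = R₍25₎(1 + αΔT) = 0.3029 × (1 + 0.0042×-46.3) = 0.244 Ω
V = IR = 298 × 0.244 = 72.7 V

72.7 V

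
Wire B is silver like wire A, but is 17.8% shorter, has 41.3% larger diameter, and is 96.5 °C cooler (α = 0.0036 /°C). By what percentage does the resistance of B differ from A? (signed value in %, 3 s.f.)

R ∝ ρL/d² with ρ ∝ (1+αΔT), so R_B/R_A = (1 − 17.8/100) × (1 + 41.3/100)⁻² × (1 − 0.0036×96.5)
= 0.822 × 0.5009 × 0.6526 = 0.2687
(R_B − R_A)/R_A = 0.2687 − 1 = -73.1%

-73.1%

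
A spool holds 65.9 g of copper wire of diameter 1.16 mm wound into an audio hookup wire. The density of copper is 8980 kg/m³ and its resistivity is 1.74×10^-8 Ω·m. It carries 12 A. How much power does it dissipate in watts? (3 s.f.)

16.5 W

A = π(d/2)² = π(5.8000e-04 m)² = 1.0568e-06 m²
L = m/(density·A) = 0.0659/(8980×1.0568e-06) = 6.944 m
R = ρL/A = (1.74×10^-8)(6.944)/(1.0568e-06) = 0.1143 Ω
P = I²R = (12)² × 0.1143 = 16.5 W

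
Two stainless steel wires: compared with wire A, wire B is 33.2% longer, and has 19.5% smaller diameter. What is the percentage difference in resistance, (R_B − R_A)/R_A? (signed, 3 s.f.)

106%

R ∝ L/d², so R_B/R_A = (1 + 33.2/100) × (1 − 19.5/100)⁻²
= 1.332 × 1.543 = 2.055
(R_B − R_A)/R_A = 2.055 − 1 = 106%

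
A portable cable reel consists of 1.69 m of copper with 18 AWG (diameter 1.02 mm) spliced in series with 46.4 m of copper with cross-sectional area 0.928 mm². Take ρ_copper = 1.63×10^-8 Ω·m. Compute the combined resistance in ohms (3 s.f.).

0.849 Ω

Segment 1: A = π(1.02/2 mm)² = π(5.1000e-04 m)² = 8.171e-07 m²
R₁ = ρL/A = (1.63×10^-8)(1.69)/(8.171e-07) = 0.03371 Ω
Segment 2: A = 0.928 mm² = 9.280e-07 m²
R₂ = (1.63×10^-8)(46.4)/(9.280e-07) = 0.815 Ω
R = R₁ + R₂ = 0.849 Ω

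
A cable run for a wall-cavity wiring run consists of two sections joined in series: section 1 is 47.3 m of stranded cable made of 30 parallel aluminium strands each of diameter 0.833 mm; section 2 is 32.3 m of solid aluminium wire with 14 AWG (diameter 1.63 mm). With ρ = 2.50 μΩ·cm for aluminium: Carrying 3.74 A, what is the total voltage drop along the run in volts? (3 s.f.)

1.72 V

ρ = 2.50 μΩ·cm = 2.50×10^-8 Ω·m
Section 1: A_strand = π(4.1650e-04)² = 5.450e-07 m²; R₁ = ρL/(N·A_s) = (2.50×10^-8)(47.3)/(30×5.450e-07) = 0.07233 Ω
Section 2: A = π(1.63/2 mm)² = π(8.1500e-04 m)² = 2.087e-06 m²
R₂ = (2.50×10^-8)(32.3)/(2.087e-06) = 0.387 Ω
R = R₁ + R₂ = 0.4593 Ω
V = IR = 3.74 × 0.4593 = 1.72 V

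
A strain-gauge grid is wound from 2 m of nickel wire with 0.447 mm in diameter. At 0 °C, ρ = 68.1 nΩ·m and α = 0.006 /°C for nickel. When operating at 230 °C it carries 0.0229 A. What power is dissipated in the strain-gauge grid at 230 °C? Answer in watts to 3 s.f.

0.00108 W

ρ = 68.1 nΩ·m = 6.81×10^-8 Ω·m
A = π(d/2)² = π(2.2350e-04 m)² = 1.569e-07 m²
R₍0₎ = ρL/A = (6.81×10^-8)(2)/(1.569e-07) = 0.8679 Ω
R₍230₎ = R₍0₎(1 + αΔT) = 0.8679 × (1 + 0.006×230) = 2.066 Ω
P = I²R = (0.0229)² × 2.066 = 0.00108 W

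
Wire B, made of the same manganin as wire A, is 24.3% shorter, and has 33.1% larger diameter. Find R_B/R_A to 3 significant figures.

R ∝ L/d², so R_B/R_A = (1 − 24.3/100) × (1 + 33.1/100)⁻²
= 0.757 × 0.5645 = 0.427

0.427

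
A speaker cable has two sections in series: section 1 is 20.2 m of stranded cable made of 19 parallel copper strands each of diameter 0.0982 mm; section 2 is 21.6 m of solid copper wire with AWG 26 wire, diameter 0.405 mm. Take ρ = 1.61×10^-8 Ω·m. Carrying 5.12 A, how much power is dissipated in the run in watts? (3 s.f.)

130 W

Section 1: A_strand = π(4.9100e-05)² = 7.574e-09 m²; R₁ = ρL/(N·A_s) = (1.61×10^-8)(20.2)/(19×7.574e-09) = 2.26 Ω
Section 2: A = π(0.405/2 mm)² = π(2.0250e-04 m)² = 1.288e-07 m²
R₂ = (1.61×10^-8)(21.6)/(1.288e-07) = 2.699 Ω
R = R₁ + R₂ = 4.959 Ω
P = I²R = (5.12)² × 4.959 = 130 W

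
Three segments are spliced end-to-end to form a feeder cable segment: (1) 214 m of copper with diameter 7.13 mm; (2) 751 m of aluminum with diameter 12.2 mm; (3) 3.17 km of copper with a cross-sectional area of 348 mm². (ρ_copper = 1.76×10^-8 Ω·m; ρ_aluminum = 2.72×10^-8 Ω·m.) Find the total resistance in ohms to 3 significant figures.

Seg 1: A = π(d/2)² = π(3.5650e-03 m)² = 3.993e-05 m²
R_1 = (1.76×10^-8)(214)/(3.993e-05) = 0.09433 Ω
Seg 2: A = π(d/2)² = π(6.1000e-03 m)² = 1.169e-04 m²
R_2 = (2.72×10^-8)(751)/(1.169e-04) = 0.1747 Ω
Seg 3: A = 348 mm² = 3.480e-04 m²
R_3 = (1.76×10^-8)(3170)/(3.480e-04) = 0.1603 Ω
R_total = R_1 + R_2 + R_3 = 0.429 Ω

0.429 Ω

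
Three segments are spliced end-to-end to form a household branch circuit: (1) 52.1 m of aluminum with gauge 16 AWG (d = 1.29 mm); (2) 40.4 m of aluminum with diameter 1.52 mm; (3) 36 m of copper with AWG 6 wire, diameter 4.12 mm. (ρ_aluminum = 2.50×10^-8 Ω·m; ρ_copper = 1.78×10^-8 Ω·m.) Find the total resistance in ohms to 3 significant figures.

1.60 Ω

Seg 1: A = π(1.29/2 mm)² = π(6.4500e-04 m)² = 1.307e-06 m²
R_1 = (2.50×10^-8)(52.1)/(1.307e-06) = 0.9966 Ω
Seg 2: A = π(d/2)² = π(7.6000e-04 m)² = 1.815e-06 m²
R_2 = (2.50×10^-8)(40.4)/(1.815e-06) = 0.5566 Ω
Seg 3: A = π(4.12/2 mm)² = π(2.0600e-03 m)² = 1.333e-05 m²
R_3 = (1.78×10^-8)(36)/(1.333e-05) = 0.04807 Ω
R_total = R_1 + R_2 + R_3 = 1.60 Ω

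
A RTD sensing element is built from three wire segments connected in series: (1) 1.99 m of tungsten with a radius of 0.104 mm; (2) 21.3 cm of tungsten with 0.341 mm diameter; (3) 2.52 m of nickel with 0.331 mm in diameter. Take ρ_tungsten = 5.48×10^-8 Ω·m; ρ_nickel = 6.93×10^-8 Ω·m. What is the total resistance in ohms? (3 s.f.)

Seg 1: A = πr² = π(1.0400e-04 m)² = 3.398e-08 m²
R_1 = (5.48×10^-8)(1.99)/(3.398e-08) = 3.209 Ω
Seg 2: A = π(d/2)² = π(1.7050e-04 m)² = 9.133e-08 m²
R_2 = (5.48×10^-8)(0.213)/(9.133e-08) = 0.1278 Ω
Seg 3: A = π(d/2)² = π(1.6550e-04 m)² = 8.605e-08 m²
R_3 = (6.93×10^-8)(2.52)/(8.605e-08) = 2.029 Ω
R_total = R_1 + R_2 + R_3 = 5.37 Ω

5.37 Ω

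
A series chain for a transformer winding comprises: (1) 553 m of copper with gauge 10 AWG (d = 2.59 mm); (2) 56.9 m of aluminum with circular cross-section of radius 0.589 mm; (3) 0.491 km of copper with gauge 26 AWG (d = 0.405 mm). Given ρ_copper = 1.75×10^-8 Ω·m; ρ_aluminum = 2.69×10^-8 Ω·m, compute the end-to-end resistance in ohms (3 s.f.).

Seg 1: A = π(2.59/2 mm)² = π(1.2950e-03 m)² = 5.269e-06 m²
R_1 = (1.75×10^-8)(553)/(5.269e-06) = 1.837 Ω
Seg 2: A = πr² = π(5.8900e-04 m)² = 1.090e-06 m²
R_2 = (2.69×10^-8)(56.9)/(1.090e-06) = 1.404 Ω
Seg 3: A = π(0.405/2 mm)² = π(2.0250e-04 m)² = 1.288e-07 m²
R_3 = (1.75×10^-8)(491)/(1.288e-07) = 66.7 Ω
R_total = R_1 + R_2 + R_3 = 69.9 Ω

69.9 Ω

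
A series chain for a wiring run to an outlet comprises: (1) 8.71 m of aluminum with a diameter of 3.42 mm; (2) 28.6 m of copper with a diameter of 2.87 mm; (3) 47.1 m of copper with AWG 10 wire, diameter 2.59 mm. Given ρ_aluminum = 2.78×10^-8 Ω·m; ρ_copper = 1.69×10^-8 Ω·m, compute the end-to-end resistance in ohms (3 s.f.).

Seg 1: A = π(d/2)² = π(1.7100e-03 m)² = 9.186e-06 m²
R_1 = (2.78×10^-8)(8.71)/(9.186e-06) = 0.02636 Ω
Seg 2: A = π(d/2)² = π(1.4350e-03 m)² = 6.469e-06 m²
R_2 = (1.69×10^-8)(28.6)/(6.469e-06) = 0.07471 Ω
Seg 3: A = π(2.59/2 mm)² = π(1.2950e-03 m)² = 5.269e-06 m²
R_3 = (1.69×10^-8)(47.1)/(5.269e-06) = 0.1511 Ω
R_total = R_1 + R_2 + R_3 = 0.252 Ω

0.252 Ω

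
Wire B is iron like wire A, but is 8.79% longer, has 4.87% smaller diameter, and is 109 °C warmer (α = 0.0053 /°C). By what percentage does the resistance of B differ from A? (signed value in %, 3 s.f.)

89.7%

R ∝ ρL/d² with ρ ∝ (1+αΔT), so R_B/R_A = (1 + 8.79/100) × (1 − 4.87/100)⁻² × (1 + 0.0053×109)
= 1.088 × 1.105 × 1.578 = 1.897
(R_B − R_A)/R_A = 1.897 − 1 = 89.7%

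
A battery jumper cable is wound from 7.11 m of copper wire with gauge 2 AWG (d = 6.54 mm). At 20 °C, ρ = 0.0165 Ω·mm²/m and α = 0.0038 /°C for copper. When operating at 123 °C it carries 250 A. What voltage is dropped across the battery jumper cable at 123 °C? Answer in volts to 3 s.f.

ρ = 0.0165 Ω·mm²/m = 1.65×10^-8 Ω·m
A = π(6.54/2 mm)² = π(3.2700e-03 m)² = 3.359e-05 m²
R₍20₎ = ρL/A = (1.65×10^-8)(7.11)/(3.359e-05) = 0.003492 Ω
R₍123₎ = R₍20₎(1 + αΔT) = 0.003492 × (1 + 0.0038×103) = 0.004859 Ω
V = IR = 250 × 0.004859 = 1.21 V

1.21 V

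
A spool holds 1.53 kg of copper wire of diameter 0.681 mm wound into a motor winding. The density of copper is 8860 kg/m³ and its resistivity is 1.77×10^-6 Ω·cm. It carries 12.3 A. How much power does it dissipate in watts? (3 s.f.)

ρ = 1.77×10^-6 Ω·cm = 1.77×10^-8 Ω·m
A = π(d/2)² = π(3.4050e-04 m)² = 3.6424e-07 m²
L = m/(density·A) = 1.53/(8860×3.6424e-07) = 474.1 m
R = ρL/A = (1.77×10^-8)(474.1)/(3.6424e-07) = 23.04 Ω
P = I²R = (12.3)² × 23.04 = 3490 W

3490 W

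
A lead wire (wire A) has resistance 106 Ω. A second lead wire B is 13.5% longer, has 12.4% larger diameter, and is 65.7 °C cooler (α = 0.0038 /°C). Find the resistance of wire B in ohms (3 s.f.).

71.5 Ω

R ∝ ρL/d² with ρ ∝ (1+αΔT), so R_B/R_A = (1 + 13.5/100) × (1 + 12.4/100)⁻² × (1 − 0.0038×65.7)
= 1.135 × 0.7915 × 0.7503 = 0.6741
R_B = 0.6741 × 106 = 71.5 Ω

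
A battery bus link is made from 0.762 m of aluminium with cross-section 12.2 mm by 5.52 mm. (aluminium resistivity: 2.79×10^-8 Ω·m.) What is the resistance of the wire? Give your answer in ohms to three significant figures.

A = 12.2 × 5.52 mm² = 67.3 mm² = 6.734e-05 m²
R = ρL/A = (2.79×10^-8)(0.762 m)/(6.734e-05 m²) = 3.16×10^-4 Ω

3.16×10^-4 Ω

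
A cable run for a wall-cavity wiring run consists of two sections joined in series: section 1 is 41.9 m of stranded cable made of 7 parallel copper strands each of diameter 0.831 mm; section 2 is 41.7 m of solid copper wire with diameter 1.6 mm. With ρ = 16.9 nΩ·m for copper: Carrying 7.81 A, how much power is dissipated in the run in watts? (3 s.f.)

ρ = 16.9 nΩ·m = 1.69×10^-8 Ω·m
Section 1: A_strand = π(4.1550e-04)² = 5.424e-07 m²; R₁ = ρL/(N·A_s) = (1.69×10^-8)(41.9)/(7×5.424e-07) = 0.1865 Ω
Section 2: A = π(d/2)² = π(8.0000e-04 m)² = 2.011e-06 m²
R₂ = (1.69×10^-8)(41.7)/(2.011e-06) = 0.3505 Ω
R = R₁ + R₂ = 0.537 Ω
P = I²R = (7.81)² × 0.537 = 32.8 W

32.8 W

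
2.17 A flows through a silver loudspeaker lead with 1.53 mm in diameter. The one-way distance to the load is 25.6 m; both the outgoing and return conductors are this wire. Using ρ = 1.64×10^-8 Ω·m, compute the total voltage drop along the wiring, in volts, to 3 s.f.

0.991 V

A = π(d/2)² = π(7.6500e-04 m)² = 1.839e-06 m²
Total conductor length (both ways) L = 2 × 25.6 = 51.2 m
R = ρL/A = (1.64×10^-8)(51.2)/(1.839e-06) = 0.4567 Ω
V = IR = 2.17 × 0.4567 = 0.991 V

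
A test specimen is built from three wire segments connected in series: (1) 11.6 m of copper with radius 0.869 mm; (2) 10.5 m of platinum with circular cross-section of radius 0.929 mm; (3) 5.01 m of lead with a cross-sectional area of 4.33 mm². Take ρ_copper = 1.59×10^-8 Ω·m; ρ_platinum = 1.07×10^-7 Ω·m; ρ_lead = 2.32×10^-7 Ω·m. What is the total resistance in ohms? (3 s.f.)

0.761 Ω

Seg 1: A = πr² = π(8.6900e-04 m)² = 2.372e-06 m²
R_1 = (1.59×10^-8)(11.6)/(2.372e-06) = 0.07774 Ω
Seg 2: A = πr² = π(9.2900e-04 m)² = 2.711e-06 m²
R_2 = (1.07×10^-7)(10.5)/(2.711e-06) = 0.4144 Ω
Seg 3: A = 4.33 mm² = 4.330e-06 m²
R_3 = (2.32×10^-7)(5.01)/(4.330e-06) = 0.2684 Ω
R_total = R_1 + R_2 + R_3 = 0.761 Ω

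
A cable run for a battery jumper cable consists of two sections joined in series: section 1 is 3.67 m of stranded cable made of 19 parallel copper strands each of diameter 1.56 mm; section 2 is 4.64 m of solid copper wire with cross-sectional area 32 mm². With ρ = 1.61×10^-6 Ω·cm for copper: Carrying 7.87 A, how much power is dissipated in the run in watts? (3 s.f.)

ρ = 1.61×10^-6 Ω·cm = 1.61×10^-8 Ω·m
Section 1: A_strand = π(7.8000e-04)² = 1.911e-06 m²; R₁ = ρL/(N·A_s) = (1.61×10^-8)(3.67)/(19×1.911e-06) = 0.001627 Ω
Section 2: A = 32 mm² = 3.200e-05 m²
R₂ = (1.61×10^-8)(4.64)/(3.200e-05) = 0.002335 Ω
R = R₁ + R₂ = 0.003962 Ω
P = I²R = (7.87)² × 0.003962 = 0.245 W

0.245 W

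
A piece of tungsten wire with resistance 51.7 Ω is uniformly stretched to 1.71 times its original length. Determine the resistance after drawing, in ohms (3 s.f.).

151 Ω

Volume constant ⇒ A' = A/k with k = 1.71. R' = ρ(kL)/(A/k) = k²R.
R' = 2.924 × 51.7 = 151 Ω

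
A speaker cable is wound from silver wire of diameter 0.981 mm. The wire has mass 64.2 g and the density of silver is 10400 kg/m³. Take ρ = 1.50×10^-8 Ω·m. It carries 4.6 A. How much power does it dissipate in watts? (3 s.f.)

A = π(d/2)² = π(4.9050e-04 m)² = 7.5584e-07 m²
L = m/(density·A) = 0.0642/(10400×7.5584e-07) = 8.167 m
R = ρL/A = (1.50×10^-8)(8.167)/(7.5584e-07) = 0.1621 Ω
P = I²R = (4.6)² × 0.1621 = 3.43 W

3.43 W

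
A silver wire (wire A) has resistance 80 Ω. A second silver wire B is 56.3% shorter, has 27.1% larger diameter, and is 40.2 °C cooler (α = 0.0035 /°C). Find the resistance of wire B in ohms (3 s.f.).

18.6 Ω

R ∝ ρL/d² with ρ ∝ (1+αΔT), so R_B/R_A = (1 − 56.3/100) × (1 + 27.1/100)⁻² × (1 − 0.0035×40.2)
= 0.437 × 0.619 × 0.8593 = 0.2324
R_B = 0.2324 × 80 = 18.6 Ω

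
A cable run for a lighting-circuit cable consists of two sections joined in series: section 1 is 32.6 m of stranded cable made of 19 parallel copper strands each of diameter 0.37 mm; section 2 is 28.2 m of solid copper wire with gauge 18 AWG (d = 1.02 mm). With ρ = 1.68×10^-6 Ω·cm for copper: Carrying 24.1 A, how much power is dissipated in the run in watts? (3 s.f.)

ρ = 1.68×10^-6 Ω·cm = 1.68×10^-8 Ω·m
Section 1: A_strand = π(1.8500e-04)² = 1.075e-07 m²; R₁ = ρL/(N·A_s) = (1.68×10^-8)(32.6)/(19×1.075e-07) = 0.2681 Ω
Section 2: A = π(1.02/2 mm)² = π(5.1000e-04 m)² = 8.171e-07 m²
R₂ = (1.68×10^-8)(28.2)/(8.171e-07) = 0.5798 Ω
R = R₁ + R₂ = 0.8479 Ω
P = I²R = (24.1)² × 0.8479 = 492 W

492 W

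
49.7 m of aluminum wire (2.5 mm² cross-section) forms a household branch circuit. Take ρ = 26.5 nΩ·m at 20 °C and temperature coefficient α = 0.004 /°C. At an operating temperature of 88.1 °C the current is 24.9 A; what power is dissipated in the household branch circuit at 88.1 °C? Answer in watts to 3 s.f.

ρ = 26.5 nΩ·m = 2.65×10^-8 Ω·m
A = 2.5 mm² = 2.500e-06 m²
R₍20₎ = ρL/A = (2.65×10^-8)(49.7)/(2.500e-06) = 0.5268 Ω
R₍88.1₎ = R₍20₎(1 + αΔT) = 0.5268 × (1 + 0.004×68.1) = 0.6703 Ω
P = I²R = (24.9)² × 0.6703 = 416 W

416 W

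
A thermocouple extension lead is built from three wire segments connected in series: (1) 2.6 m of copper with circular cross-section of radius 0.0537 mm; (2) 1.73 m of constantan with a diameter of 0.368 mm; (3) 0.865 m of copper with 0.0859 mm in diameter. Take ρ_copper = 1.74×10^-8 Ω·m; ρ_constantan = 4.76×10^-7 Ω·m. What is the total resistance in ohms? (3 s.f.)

15.3 Ω

Seg 1: A = πr² = π(5.3700e-05 m)² = 9.059e-09 m²
R_1 = (1.74×10^-8)(2.6)/(9.059e-09) = 4.994 Ω
Seg 2: A = π(d/2)² = π(1.8400e-04 m)² = 1.064e-07 m²
R_2 = (4.76×10^-7)(1.73)/(1.064e-07) = 7.742 Ω
Seg 3: A = π(d/2)² = π(4.2950e-05 m)² = 5.795e-09 m²
R_3 = (1.74×10^-8)(0.865)/(5.795e-09) = 2.597 Ω
R_total = R_1 + R_2 + R_3 = 15.3 Ω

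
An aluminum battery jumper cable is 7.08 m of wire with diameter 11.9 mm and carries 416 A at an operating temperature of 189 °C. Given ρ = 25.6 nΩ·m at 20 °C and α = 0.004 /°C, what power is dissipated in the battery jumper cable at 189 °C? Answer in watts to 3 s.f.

ρ = 25.6 nΩ·m = 2.56×10^-8 Ω·m
A = π(d/2)² = π(5.9500e-03 m)² = 1.112e-04 m²
R₍20₎ = ρL/A = (2.56×10^-8)(7.08)/(1.112e-04) = 0.00163 Ω
R₍189₎ = R₍20₎(1 + αΔT) = 0.00163 × (1 + 0.004×169) = 0.002731 Ω
P = I²R = (416)² × 0.002731 = 473 W

473 W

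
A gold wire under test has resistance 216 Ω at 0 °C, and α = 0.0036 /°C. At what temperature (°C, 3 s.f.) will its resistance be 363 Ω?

189 °C

R = R₀(1 + α(T − T₀)) ⇒ T = T₀ + (R/R₀ − 1)/α
T = 0 + (363/216 − 1)/0.0036 = 0 + (0.6806)/0.0036 = 189 °C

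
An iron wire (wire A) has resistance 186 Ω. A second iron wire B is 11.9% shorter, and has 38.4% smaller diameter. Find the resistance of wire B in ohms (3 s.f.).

R ∝ L/d², so R_B/R_A = (1 − 11.9/100) × (1 − 38.4/100)⁻²
= 0.881 × 2.635 = 2.322
R_B = 2.322 × 186 = 432 Ω

432 Ω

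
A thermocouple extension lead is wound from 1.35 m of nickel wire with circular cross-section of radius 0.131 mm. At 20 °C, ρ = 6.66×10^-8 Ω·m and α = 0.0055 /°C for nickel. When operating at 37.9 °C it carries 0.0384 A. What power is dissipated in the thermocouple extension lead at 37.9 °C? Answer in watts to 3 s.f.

0.00270 W

A = πr² = π(1.3100e-04 m)² = 5.391e-08 m²
R₍20₎ = ρL/A = (6.66×10^-8)(1.35)/(5.391e-08) = 1.668 Ω
R₍37.9₎ = R₍20₎(1 + αΔT) = 1.668 × (1 + 0.0055×17.9) = 1.832 Ω
P = I²R = (0.0384)² × 1.832 = 0.00270 W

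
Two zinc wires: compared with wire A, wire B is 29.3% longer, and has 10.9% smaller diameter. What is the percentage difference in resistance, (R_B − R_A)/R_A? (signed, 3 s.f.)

R ∝ L/d², so R_B/R_A = (1 + 29.3/100) × (1 − 10.9/100)⁻²
= 1.293 × 1.26 = 1.629
(R_B − R_A)/R_A = 1.629 − 1 = 62.9%

62.9%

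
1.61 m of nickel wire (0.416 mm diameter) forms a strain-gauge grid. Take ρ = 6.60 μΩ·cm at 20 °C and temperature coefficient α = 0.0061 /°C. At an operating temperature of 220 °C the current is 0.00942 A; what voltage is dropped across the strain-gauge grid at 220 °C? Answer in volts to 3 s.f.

ρ = 6.60 μΩ·cm = 6.60×10^-8 Ω·m
A = π(d/2)² = π(2.0800e-04 m)² = 1.359e-07 m²
R₍20₎ = ρL/A = (6.60×10^-8)(1.61)/(1.359e-07) = 0.7818 Ω
R₍220₎ = R₍20₎(1 + αΔT) = 0.7818 × (1 + 0.0061×200) = 1.736 Ω
V = IR = 0.00942 × 1.736 = 0.0163 V

0.0163 V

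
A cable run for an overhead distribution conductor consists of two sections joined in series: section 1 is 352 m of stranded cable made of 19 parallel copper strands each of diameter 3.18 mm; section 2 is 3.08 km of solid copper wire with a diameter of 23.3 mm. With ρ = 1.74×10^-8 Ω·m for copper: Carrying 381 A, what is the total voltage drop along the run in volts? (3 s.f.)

63.4 V

Section 1: A_strand = π(1.5900e-03)² = 7.942e-06 m²; R₁ = ρL/(N·A_s) = (1.74×10^-8)(352)/(19×7.942e-06) = 0.04059 Ω
Section 2: A = π(d/2)² = π(1.1650e-02 m)² = 4.264e-04 m²
R₂ = (1.74×10^-8)(3080)/(4.264e-04) = 0.1257 Ω
R = R₁ + R₂ = 0.1663 Ω
V = IR = 381 × 0.1663 = 63.4 V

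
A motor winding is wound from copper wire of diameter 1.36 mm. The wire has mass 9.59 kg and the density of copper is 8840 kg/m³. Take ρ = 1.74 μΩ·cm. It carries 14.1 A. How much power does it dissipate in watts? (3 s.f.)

ρ = 1.74 μΩ·cm = 1.74×10^-8 Ω·m
A = π(d/2)² = π(6.8000e-04 m)² = 1.4527e-06 m²
L = m/(density·A) = 9.59/(8840×1.4527e-06) = 746.8 m
R = ρL/A = (1.74×10^-8)(746.8)/(1.4527e-06) = 8.945 Ω
P = I²R = (14.1)² × 8.945 = 1780 W

1780 W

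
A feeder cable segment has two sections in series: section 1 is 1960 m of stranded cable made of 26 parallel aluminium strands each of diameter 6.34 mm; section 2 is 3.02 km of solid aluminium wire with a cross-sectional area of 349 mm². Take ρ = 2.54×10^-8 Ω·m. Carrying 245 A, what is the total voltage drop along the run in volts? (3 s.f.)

Section 1: A_strand = π(3.1700e-03)² = 3.157e-05 m²; R₁ = ρL/(N·A_s) = (2.54×10^-8)(1960)/(26×3.157e-05) = 0.06065 Ω
Section 2: A = 349 mm² = 3.490e-04 m²
R₂ = (2.54×10^-8)(3020)/(3.490e-04) = 0.2198 Ω
R = R₁ + R₂ = 0.2804 Ω
V = IR = 245 × 0.2804 = 68.7 V

68.7 V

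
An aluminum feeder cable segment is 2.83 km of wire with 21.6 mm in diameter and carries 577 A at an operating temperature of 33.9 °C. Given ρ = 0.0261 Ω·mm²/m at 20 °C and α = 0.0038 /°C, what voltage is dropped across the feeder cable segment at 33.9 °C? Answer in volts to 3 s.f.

ρ = 0.0261 Ω·mm²/m = 2.61×10^-8 Ω·m
A = π(d/2)² = π(1.0800e-02 m)² = 3.664e-04 m²
R₍20₎ = ρL/A = (2.61×10^-8)(2830)/(3.664e-04) = 0.2016 Ω
R₍33.9₎ = R₍20₎(1 + αΔT) = 0.2016 × (1 + 0.0038×13.9) = 0.2122 Ω
V = IR = 577 × 0.2122 = 122 V

122 V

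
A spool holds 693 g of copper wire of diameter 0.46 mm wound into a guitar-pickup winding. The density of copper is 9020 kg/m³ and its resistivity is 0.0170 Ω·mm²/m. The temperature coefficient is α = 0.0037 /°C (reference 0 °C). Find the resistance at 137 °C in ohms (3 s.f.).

ρ = 0.0170 Ω·mm²/m = 1.70×10^-8 Ω·m
A = π(d/2)² = π(2.3000e-04 m)² = 1.6619e-07 m²
L = m/(density·A) = 0.693/(9020×1.6619e-07) = 462.3 m
R = ρL/A = (1.70×10^-8)(462.3)/(1.6619e-07) = 47.29 Ω
R(137 °C) = 47.29 × (1 + 0.0037×137) = 71.3 Ω

71.3 Ω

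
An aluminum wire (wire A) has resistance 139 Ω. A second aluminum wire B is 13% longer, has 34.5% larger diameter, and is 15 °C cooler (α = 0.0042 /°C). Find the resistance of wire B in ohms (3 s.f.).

R ∝ ρL/d² with ρ ∝ (1+αΔT), so R_B/R_A = (1 + 13/100) × (1 + 34.5/100)⁻² × (1 − 0.0042×15)
= 1.13 × 0.5528 × 0.937 = 0.5853
R_B = 0.5853 × 139 = 81.4 Ω

81.4 Ω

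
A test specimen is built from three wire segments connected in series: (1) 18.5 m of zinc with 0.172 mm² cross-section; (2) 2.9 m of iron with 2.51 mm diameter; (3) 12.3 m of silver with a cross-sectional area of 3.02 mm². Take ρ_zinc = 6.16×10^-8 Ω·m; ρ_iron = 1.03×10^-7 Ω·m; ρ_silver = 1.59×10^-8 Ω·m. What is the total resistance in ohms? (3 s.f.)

6.75 Ω

Seg 1: A = 0.172 mm² = 1.720e-07 m²
R_1 = (6.16×10^-8)(18.5)/(1.720e-07) = 6.626 Ω
Seg 2: A = π(d/2)² = π(1.2550e-03 m)² = 4.948e-06 m²
R_2 = (1.03×10^-7)(2.9)/(4.948e-06) = 0.06037 Ω
Seg 3: A = 3.02 mm² = 3.020e-06 m²
R_3 = (1.59×10^-8)(12.3)/(3.020e-06) = 0.06476 Ω
R_total = R_1 + R_2 + R_3 = 6.75 Ω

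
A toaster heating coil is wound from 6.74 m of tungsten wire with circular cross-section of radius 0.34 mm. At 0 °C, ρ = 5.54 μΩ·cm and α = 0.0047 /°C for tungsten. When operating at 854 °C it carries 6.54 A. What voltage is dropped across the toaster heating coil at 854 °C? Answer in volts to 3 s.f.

33.7 V

ρ = 5.54 μΩ·cm = 5.54×10^-8 Ω·m
A = πr² = π(3.4000e-04 m)² = 3.632e-07 m²
R₍0₎ = ρL/A = (5.54×10^-8)(6.74)/(3.632e-07) = 1.028 Ω
R₍854₎ = R₍0₎(1 + αΔT) = 1.028 × (1 + 0.0047×854) = 5.155 Ω
V = IR = 6.54 × 5.155 = 33.7 V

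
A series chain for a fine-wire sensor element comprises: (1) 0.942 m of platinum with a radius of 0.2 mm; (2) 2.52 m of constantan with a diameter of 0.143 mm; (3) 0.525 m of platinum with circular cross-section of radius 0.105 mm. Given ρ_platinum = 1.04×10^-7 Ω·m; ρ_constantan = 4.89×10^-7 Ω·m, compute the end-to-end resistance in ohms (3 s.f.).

Seg 1: A = πr² = π(2.0000e-04 m)² = 1.257e-07 m²
R_1 = (1.04×10^-7)(0.942)/(1.257e-07) = 0.7796 Ω
Seg 2: A = π(d/2)² = π(7.1500e-05 m)² = 1.606e-08 m²
R_2 = (4.89×10^-7)(2.52)/(1.606e-08) = 76.73 Ω
Seg 3: A = πr² = π(1.0500e-04 m)² = 3.464e-08 m²
R_3 = (1.04×10^-7)(0.525)/(3.464e-08) = 1.576 Ω
R_total = R_1 + R_2 + R_3 = 79.1 Ω

79.1 Ω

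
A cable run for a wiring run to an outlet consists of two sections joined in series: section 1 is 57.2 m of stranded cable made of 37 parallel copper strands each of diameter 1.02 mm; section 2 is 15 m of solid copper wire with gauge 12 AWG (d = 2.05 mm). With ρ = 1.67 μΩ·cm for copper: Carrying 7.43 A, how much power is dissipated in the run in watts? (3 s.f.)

ρ = 1.67 μΩ·cm = 1.67×10^-8 Ω·m
Section 1: A_strand = π(5.1000e-04)² = 8.171e-07 m²; R₁ = ρL/(N·A_s) = (1.67×10^-8)(57.2)/(37×8.171e-07) = 0.0316 Ω
Section 2: A = π(2.05/2 mm)² = π(1.0250e-03 m)² = 3.301e-06 m²
R₂ = (1.67×10^-8)(15)/(3.301e-06) = 0.07589 Ω
R = R₁ + R₂ = 0.1075 Ω
P = I²R = (7.43)² × 0.1075 = 5.93 W

5.93 W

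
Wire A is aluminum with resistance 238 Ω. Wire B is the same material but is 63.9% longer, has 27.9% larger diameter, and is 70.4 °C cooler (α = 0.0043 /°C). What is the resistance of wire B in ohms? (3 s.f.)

R ∝ ρL/d² with ρ ∝ (1+αΔT), so R_B/R_A = (1 + 63.9/100) × (1 + 27.9/100)⁻² × (1 − 0.0043×70.4)
= 1.639 × 0.6113 × 0.6973 = 0.6986
R_B = 0.6986 × 238 = 166 Ω

166 Ω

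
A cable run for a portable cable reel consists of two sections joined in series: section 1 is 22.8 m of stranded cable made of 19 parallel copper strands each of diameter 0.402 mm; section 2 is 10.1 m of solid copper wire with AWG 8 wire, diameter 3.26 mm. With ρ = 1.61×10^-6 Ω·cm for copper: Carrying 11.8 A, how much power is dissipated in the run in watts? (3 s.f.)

ρ = 1.61×10^-6 Ω·cm = 1.61×10^-8 Ω·m
Section 1: A_strand = π(2.0100e-04)² = 1.269e-07 m²; R₁ = ρL/(N·A_s) = (1.61×10^-8)(22.8)/(19×1.269e-07) = 0.1522 Ω
Section 2: A = π(3.26/2 mm)² = π(1.6300e-03 m)² = 8.347e-06 m²
R₂ = (1.61×10^-8)(10.1)/(8.347e-06) = 0.01948 Ω
R = R₁ + R₂ = 0.1717 Ω
P = I²R = (11.8)² × 0.1717 = 23.9 W

23.9 W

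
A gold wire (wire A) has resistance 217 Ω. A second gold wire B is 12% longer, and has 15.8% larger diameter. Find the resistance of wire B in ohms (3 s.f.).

R ∝ L/d², so R_B/R_A = (1 + 12/100) × (1 + 15.8/100)⁻²
= 1.12 × 0.7457 = 0.8352
R_B = 0.8352 × 217 = 181 Ω

181 Ω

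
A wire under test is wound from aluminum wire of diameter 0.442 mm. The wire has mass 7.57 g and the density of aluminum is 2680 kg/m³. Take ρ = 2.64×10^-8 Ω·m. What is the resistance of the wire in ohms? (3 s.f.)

3.17 Ω

A = π(d/2)² = π(2.2100e-04 m)² = 1.5344e-07 m²
L = m/(density·A) = 0.00757/(2680×1.5344e-07) = 18.41 m
R = ρL/A = (2.64×10^-8)(18.41)/(1.5344e-07) = 3.17 Ω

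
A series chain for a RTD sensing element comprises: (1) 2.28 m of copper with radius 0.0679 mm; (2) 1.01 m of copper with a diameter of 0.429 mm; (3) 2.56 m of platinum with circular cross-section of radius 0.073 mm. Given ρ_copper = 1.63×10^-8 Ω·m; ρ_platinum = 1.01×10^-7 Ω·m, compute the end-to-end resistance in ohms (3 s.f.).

Seg 1: A = πr² = π(6.7900e-05 m)² = 1.448e-08 m²
R_1 = (1.63×10^-8)(2.28)/(1.448e-08) = 2.566 Ω
Seg 2: A = π(d/2)² = π(2.1450e-04 m)² = 1.445e-07 m²
R_2 = (1.63×10^-8)(1.01)/(1.445e-07) = 0.1139 Ω
Seg 3: A = πr² = π(7.3000e-05 m)² = 1.674e-08 m²
R_3 = (1.01×10^-7)(2.56)/(1.674e-08) = 15.44 Ω
R_total = R_1 + R_2 + R_3 = 18.1 Ω

18.1 Ω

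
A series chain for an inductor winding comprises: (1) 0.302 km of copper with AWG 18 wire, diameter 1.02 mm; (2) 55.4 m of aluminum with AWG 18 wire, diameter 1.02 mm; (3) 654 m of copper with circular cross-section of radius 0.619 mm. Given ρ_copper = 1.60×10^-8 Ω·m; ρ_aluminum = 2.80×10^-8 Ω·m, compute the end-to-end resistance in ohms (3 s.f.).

16.5 Ω

Seg 1: A = π(1.02/2 mm)² = π(5.1000e-04 m)² = 8.171e-07 m²
R_1 = (1.60×10^-8)(302)/(8.171e-07) = 5.913 Ω
Seg 2: A = π(1.02/2 mm)² = π(5.1000e-04 m)² = 8.171e-07 m²
R_2 = (2.80×10^-8)(55.4)/(8.171e-07) = 1.898 Ω
Seg 3: A = πr² = π(6.1900e-04 m)² = 1.204e-06 m²
R_3 = (1.60×10^-8)(654)/(1.204e-06) = 8.693 Ω
R_total = R_1 + R_2 + R_3 = 16.5 Ω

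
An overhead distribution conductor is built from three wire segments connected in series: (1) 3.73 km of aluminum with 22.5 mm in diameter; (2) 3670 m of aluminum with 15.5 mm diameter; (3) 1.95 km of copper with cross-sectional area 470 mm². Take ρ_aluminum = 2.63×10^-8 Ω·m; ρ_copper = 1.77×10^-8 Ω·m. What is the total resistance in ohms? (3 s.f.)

Seg 1: A = π(d/2)² = π(1.1250e-02 m)² = 3.976e-04 m²
R_1 = (2.63×10^-8)(3730)/(3.976e-04) = 0.2467 Ω
Seg 2: A = π(d/2)² = π(7.7500e-03 m)² = 1.887e-04 m²
R_2 = (2.63×10^-8)(3670)/(1.887e-04) = 0.5115 Ω
Seg 3: A = 470 mm² = 4.700e-04 m²
R_3 = (1.77×10^-8)(1950)/(4.700e-04) = 0.07344 Ω
R_total = R_1 + R_2 + R_3 = 0.832 Ω

0.832 Ω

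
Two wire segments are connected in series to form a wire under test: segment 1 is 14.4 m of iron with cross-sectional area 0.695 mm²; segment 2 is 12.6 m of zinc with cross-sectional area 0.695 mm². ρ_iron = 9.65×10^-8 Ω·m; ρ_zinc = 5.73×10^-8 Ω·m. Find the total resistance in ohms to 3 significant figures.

Segment 1: A = 0.695 mm² = 6.950e-07 m²
R₁ = ρL/A = (9.65×10^-8)(14.4)/(6.950e-07) = 1.999 Ω
R₂ = (5.73×10^-8)(12.6)/(6.950e-07) = 1.039 Ω
R = R₁ + R₂ = 3.04 Ω

3.04 Ω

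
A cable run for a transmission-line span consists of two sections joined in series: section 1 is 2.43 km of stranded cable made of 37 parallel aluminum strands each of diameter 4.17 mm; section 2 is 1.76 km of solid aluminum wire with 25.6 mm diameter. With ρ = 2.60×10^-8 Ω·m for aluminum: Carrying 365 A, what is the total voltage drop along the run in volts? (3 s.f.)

Section 1: A_strand = π(2.0850e-03)² = 1.366e-05 m²; R₁ = ρL/(N·A_s) = (2.60×10^-8)(2430)/(37×1.366e-05) = 0.125 Ω
Section 2: A = π(d/2)² = π(1.2800e-02 m)² = 5.147e-04 m²
R₂ = (2.60×10^-8)(1760)/(5.147e-04) = 0.0889 Ω
R = R₁ + R₂ = 0.2139 Ω
V = IR = 365 × 0.2139 = 78.1 V

78.1 V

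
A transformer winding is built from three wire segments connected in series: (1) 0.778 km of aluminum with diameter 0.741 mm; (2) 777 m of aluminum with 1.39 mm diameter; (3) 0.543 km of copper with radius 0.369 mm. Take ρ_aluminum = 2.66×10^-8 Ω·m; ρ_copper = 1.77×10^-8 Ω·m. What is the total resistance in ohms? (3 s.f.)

Seg 1: A = π(d/2)² = π(3.7050e-04 m)² = 4.312e-07 m²
R_1 = (2.66×10^-8)(778)/(4.312e-07) = 47.99 Ω
Seg 2: A = π(d/2)² = π(6.9500e-04 m)² = 1.517e-06 m²
R_2 = (2.66×10^-8)(777)/(1.517e-06) = 13.62 Ω
Seg 3: A = πr² = π(3.6900e-04 m)² = 4.278e-07 m²
R_3 = (1.77×10^-8)(543)/(4.278e-07) = 22.47 Ω
R_total = R_1 + R_2 + R_3 = 84.1 Ω

84.1 Ω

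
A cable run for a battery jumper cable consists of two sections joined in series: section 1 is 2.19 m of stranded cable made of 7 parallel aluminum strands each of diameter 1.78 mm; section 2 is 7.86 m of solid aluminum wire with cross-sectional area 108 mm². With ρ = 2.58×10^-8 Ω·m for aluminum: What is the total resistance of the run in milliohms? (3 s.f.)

5.12 mΩ

Section 1: A_strand = π(8.9000e-04)² = 2.488e-06 m²; R₁ = ρL/(N·A_s) = (2.58×10^-8)(2.19)/(7×2.488e-06) = 0.003244 Ω
Section 2: A = 108 mm² = 1.080e-04 m²
R₂ = (2.58×10^-8)(7.86)/(1.080e-04) = 0.001878 Ω
R = R₁ + R₂ = 5.12 mΩ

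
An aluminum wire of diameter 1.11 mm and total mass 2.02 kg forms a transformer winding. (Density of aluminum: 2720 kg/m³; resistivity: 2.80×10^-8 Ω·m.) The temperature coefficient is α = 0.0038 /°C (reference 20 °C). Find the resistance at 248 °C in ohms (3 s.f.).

41.4 Ω

A = π(d/2)² = π(5.5500e-04 m)² = 9.6769e-07 m²
L = m/(density·A) = 2.02/(2720×9.6769e-07) = 767.4 m
R = ρL/A = (2.80×10^-8)(767.4)/(9.6769e-07) = 22.21 Ω
R(248 °C) = 22.21 × (1 + 0.0038×228) = 41.4 Ω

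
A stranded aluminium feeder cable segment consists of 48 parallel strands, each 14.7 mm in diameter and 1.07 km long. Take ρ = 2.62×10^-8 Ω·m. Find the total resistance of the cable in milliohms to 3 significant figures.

3.44 mΩ

A_strand = π(7.3500e-03 m)² = 1.697e-04 m²
R_strand = ρL/A = (2.62×10^-8)(1070)/(1.697e-04) = 0.1652 Ω
R_total = R_strand/N = 0.1652/48 = 3.44 mΩ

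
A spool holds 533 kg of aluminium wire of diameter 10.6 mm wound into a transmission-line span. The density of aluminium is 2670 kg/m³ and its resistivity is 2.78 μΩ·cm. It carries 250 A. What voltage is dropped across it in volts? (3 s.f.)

178 V

ρ = 2.78 μΩ·cm = 2.78×10^-8 Ω·m
A = π(d/2)² = π(5.3000e-03 m)² = 8.8247e-05 m²
L = m/(density·A) = 533/(2670×8.8247e-05) = 2262 m
R = ρL/A = (2.78×10^-8)(2262)/(8.8247e-05) = 0.7126 Ω
V = IR = 250 × 0.7126 = 178 V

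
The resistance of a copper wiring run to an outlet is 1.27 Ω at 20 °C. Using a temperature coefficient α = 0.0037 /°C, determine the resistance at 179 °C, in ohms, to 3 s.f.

ΔT = 179 − 20 = 159 °C
R = R₀(1 + αΔT) = 1.27 × (1 + 0.0037×159) = 1.27 × 1.588 = 2.02 Ω

2.02 Ω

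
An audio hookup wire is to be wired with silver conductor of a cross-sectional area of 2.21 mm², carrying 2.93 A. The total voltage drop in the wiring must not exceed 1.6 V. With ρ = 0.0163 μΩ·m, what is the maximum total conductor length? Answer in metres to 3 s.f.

74.0 m

ρ = 0.0163 μΩ·m = 1.63×10^-8 Ω·m
A = 2.21 mm² = 2.210e-06 m²
L_max = V_max·A/(1·ρI) = (1.6)(2.210e-06)/(1.63×10^-8×2.93) = 74.0 m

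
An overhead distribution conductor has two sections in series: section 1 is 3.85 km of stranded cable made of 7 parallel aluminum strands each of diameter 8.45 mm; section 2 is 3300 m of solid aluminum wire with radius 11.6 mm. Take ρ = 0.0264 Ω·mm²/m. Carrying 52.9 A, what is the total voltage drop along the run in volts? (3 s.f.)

24.6 V

ρ = 0.0264 Ω·mm²/m = 2.64×10^-8 Ω·m
Section 1: A_strand = π(4.2250e-03)² = 5.608e-05 m²; R₁ = ρL/(N·A_s) = (2.64×10^-8)(3850)/(7×5.608e-05) = 0.2589 Ω
Section 2: A = πr² = π(1.1600e-02 m)² = 4.227e-04 m²
R₂ = (2.64×10^-8)(3300)/(4.227e-04) = 0.2061 Ω
R = R₁ + R₂ = 0.465 Ω
V = IR = 52.9 × 0.465 = 24.6 V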